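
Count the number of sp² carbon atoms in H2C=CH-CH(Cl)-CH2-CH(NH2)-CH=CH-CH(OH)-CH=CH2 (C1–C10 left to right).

6

C1: sp2 ✓
C2: sp2 ✓
C3: sp3
C4: sp3
C5: sp3
C6: sp2 ✓
C7: sp2 ✓
C8: sp3
C9: sp2 ✓
C10: sp2 ✓
C1, C2, C6, C7, C9, C10 → 6 sp2 carbons.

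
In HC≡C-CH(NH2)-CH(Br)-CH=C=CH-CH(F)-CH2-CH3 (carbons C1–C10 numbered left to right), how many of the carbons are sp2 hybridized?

2

C1: sp
C2: sp
C3: sp3
C4: sp3
C5: sp2 ✓
C6: sp
C7: sp2 ✓
C8: sp3
C9: sp3
C10: sp3
C5, C7 → 2 sp2 carbons.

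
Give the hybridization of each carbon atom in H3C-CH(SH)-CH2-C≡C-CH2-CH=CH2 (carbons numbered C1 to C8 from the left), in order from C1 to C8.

C1 has 4 σ bonds: steric number 4 → sp3.
C2: 4 σ bonds — 4 electron domains, sp3.
C3: 4 σ bonds; 4 regions of electron density → sp3.
C4 has 2 σ bonds, plus two π bonds: steric number 2 → sp.
C5 — 2 σ bonds, plus two π bonds. Steric number 2, so sp.
C6 (4 σ bonds) has steric number 4: sp3.
C7: 3 σ bonds, plus one π bond — 3 electron domains, sp2.
C8 has 3 σ bonds, plus one π bond: steric number 3 → sp2.

C1 sp3, C2 sp3, C3 sp3, C4 sp, C5 sp, C6 sp3, C7 sp2, C8 sp2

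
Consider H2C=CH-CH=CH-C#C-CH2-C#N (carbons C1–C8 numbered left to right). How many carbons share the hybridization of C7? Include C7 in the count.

1

C7 is sp3 (only σ bonds).
C1: sp2
C2: sp2
C3: sp2
C4: sp2
C5: sp
C6: sp
C7: sp3 ✓
C8: sp
1 carbon is sp3.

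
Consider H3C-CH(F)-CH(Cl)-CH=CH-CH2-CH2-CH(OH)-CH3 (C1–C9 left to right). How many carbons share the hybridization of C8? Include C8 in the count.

7

C8 is sp3 (only σ bonds).
C1: sp3 ✓
C2: sp3 ✓
C3: sp3 ✓
C4: sp2
C5: sp2
C6: sp3 ✓
C7: sp3 ✓
C8: sp3 ✓
C9: sp3 ✓
7 carbons are sp3.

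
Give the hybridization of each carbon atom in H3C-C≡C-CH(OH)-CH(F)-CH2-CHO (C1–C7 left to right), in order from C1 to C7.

C1 — 4 σ bonds. Steric number 4, so sp3.
C2 is sp: 2 σ bonds, plus two π bonds, 2 electron-density regions.
C3 (2 σ bonds, plus two π bonds) has steric number 2: sp.
C4 — 4 σ bonds. Steric number 4, so sp3.
C5 has 4 σ bonds: steric number 4 → sp3.
C6 — 4 σ bonds. Steric number 4, so sp3.
C7 is sp2: 3 σ bonds, plus one π bond, 3 electron-density regions.

C1 sp3, C2 sp, C3 sp, C4 sp3, C5 sp3, C6 sp3, C7 sp2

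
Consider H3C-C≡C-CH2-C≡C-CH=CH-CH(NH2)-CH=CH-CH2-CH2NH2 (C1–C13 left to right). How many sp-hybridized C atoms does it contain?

C1: sp3
C2: sp ✓
C3: sp ✓
C4: sp3
C5: sp ✓
C6: sp ✓
C7: sp2
C8: sp2
C9: sp3
C10: sp2
C11: sp2
C12: sp3
C13: sp3
C2, C3, C5, C6 → 4 sp carbons.

4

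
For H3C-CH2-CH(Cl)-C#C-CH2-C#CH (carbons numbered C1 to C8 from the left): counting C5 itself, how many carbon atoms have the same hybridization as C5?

C5 is sp (two π bonds).
C1: sp3
C2: sp3
C3: sp3
C4: sp ✓
C5: sp ✓
C6: sp3
C7: sp ✓
C8: sp ✓
4 carbons are sp.

4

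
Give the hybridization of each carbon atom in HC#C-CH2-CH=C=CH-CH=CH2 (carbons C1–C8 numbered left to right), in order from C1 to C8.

C1 is sp: 2 σ bonds, plus two π bonds, 2 electron-density regions.
C2 has 2 σ bonds, plus two π bonds: steric number 2 → sp.
C3 is sp3: 4 σ bonds, 4 electron-density regions.
C4 has 3 σ bonds, plus one π bond: steric number 3 → sp2.
C5 (2 σ bonds, plus two π bonds) has steric number 2: sp.
C6 is sp2: 3 σ bonds, plus one π bond, 3 electron-density regions.
C7 has 3 σ bonds, plus one π bond: steric number 3 → sp2.
C8 carries 3 σ bonds, plus one π bond, giving a steric number of 3, so it is sp2.

C1 sp, C2 sp, C3 sp3, C4 sp2, C5 sp, C6 sp2, C7 sp2, C8 sp2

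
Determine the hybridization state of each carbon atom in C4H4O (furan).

sp²

Each carbon atom is sp2: 3 σ bonds, plus one π bond, 3 electron-density regions.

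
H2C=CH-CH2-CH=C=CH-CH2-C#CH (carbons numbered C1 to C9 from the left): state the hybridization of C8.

C8: 2 σ bonds, plus two π bonds — 2 electron domains, sp.

sp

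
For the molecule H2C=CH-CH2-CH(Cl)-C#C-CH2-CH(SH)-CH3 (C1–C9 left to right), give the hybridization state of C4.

sp^3

C4 (4 σ bonds) has steric number 4: sp3.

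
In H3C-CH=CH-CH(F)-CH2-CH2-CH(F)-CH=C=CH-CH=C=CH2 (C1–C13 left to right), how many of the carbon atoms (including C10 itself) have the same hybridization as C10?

C10 is sp2 (one π bond).
C1: sp3
C2: sp2 ✓
C3: sp2 ✓
C4: sp3
C5: sp3
C6: sp3
C7: sp3
C8: sp2 ✓
C9: sp
C10: sp2 ✓
C11: sp2 ✓
C12: sp
C13: sp2 ✓
6 carbons are sp2.

6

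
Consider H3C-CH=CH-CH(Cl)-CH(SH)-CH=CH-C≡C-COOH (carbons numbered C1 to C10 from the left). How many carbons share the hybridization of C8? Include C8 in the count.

2

C8 is sp (two π bonds).
C1: sp3
C2: sp2
C3: sp2
C4: sp3
C5: sp3
C6: sp2
C7: sp2
C8: sp ✓
C9: sp ✓
C10: sp2
2 carbons are sp.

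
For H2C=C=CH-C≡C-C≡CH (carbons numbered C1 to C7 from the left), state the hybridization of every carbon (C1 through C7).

C1 carries 3 σ bonds, plus one π bond, giving a steric number of 3, so it is sp2.
C2: 2 σ bonds, plus two π bonds; 2 regions of electron density → sp.
C3 — 3 σ bonds, plus one π bond. Steric number 3, so sp2.
C4 — 2 σ bonds, plus two π bonds. Steric number 2, so sp.
C5: 2 σ bonds, plus two π bonds — 2 electron domains, sp.
C6: 2 σ bonds, plus two π bonds — 2 electron domains, sp.
C7: 2 σ bonds, plus two π bonds — 2 electron domains, sp.

C1 sp2, C2 sp, C3 sp2, C4 sp, C5 sp, C6 sp, C7 sp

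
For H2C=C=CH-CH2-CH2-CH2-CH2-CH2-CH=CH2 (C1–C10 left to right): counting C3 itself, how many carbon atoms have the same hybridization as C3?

C3 is sp2 (one π bond).
C1: sp2 ✓
C2: sp
C3: sp2 ✓
C4: sp3
C5: sp3
C6: sp3
C7: sp3
C8: sp3
C9: sp2 ✓
C10: sp2 ✓
4 carbons are sp2.

4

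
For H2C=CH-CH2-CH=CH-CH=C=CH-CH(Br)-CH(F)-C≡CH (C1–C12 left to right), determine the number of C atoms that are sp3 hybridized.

C1: sp2
C2: sp2
C3: sp3 ✓
C4: sp2
C5: sp2
C6: sp2
C7: sp
C8: sp2
C9: sp3 ✓
C10: sp3 ✓
C11: sp
C12: sp
C3, C9, C10 → 3 sp3 carbons.

3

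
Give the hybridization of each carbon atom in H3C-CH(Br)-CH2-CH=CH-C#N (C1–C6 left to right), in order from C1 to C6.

C1 sp3, C2 sp3, C3 sp3, C4 sp2, C5 sp2, C6 sp

C1 carries 4 σ bonds, giving a steric number of 4, so it is sp3.
C2: 4 σ bonds — 4 electron domains, sp3.
C3 carries 4 σ bonds, giving a steric number of 4, so it is sp3.
C4 is sp2: 3 σ bonds, plus one π bond, 3 electron-density regions.
C5 has 3 σ bonds, plus one π bond: steric number 3 → sp2.
C6: 2 σ bonds, plus two π bonds — 2 electron domains, sp.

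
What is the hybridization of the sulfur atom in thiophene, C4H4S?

sp²

Analogous to furan: one S lone pair in the aromatic π system, S is sp2.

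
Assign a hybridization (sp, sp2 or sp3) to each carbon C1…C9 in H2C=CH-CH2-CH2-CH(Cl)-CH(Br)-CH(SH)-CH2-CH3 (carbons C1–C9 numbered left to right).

C1 is sp2: 3 σ bonds, plus one π bond, 3 electron-density regions.
C2: 3 σ bonds, plus one π bond — 3 electron domains, sp2.
C3 is sp3: 4 σ bonds, 4 electron-density regions.
C4 carries 4 σ bonds, giving a steric number of 4, so it is sp3.
C5: 4 σ bonds — 4 electron domains, sp3.
C6 has 4 σ bonds: steric number 4 → sp3.
C7 is sp3: 4 σ bonds, 4 electron-density regions.
C8 is sp3: 4 σ bonds, 4 electron-density regions.
C9: 4 σ bonds; 4 regions of electron density → sp3.

C1 sp2, C2 sp2, C3 sp3, C4 sp3, C5 sp3, C6 sp3, C7 sp3, C8 sp3, C9 sp3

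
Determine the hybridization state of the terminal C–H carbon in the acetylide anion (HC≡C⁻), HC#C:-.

The terminal C–H carbon: 2 σ bonds, plus two π bonds; 2 regions of electron density → sp.

sp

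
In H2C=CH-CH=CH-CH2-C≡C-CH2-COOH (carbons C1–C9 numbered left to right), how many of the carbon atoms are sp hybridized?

C1: sp2
C2: sp2
C3: sp2
C4: sp2
C5: sp3
C6: sp ✓
C7: sp ✓
C8: sp3
C9: sp2
C6, C7 → 2 sp carbons.

2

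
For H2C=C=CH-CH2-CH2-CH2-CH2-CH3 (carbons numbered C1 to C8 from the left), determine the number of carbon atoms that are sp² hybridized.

2

C1: sp2 ✓
C2: sp
C3: sp2 ✓
C4: sp3
C5: sp3
C6: sp3
C7: sp3
C8: sp3
C1, C3 → 2 sp2 carbons.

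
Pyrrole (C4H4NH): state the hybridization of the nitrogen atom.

sp2

N has three σ bonds; its lone pair occupies the p orbital and is part of the aromatic π system, so N is sp2 (not the sp3 a naive steric count of 4 would give).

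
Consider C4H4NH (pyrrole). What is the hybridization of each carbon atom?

Each carbon atom: 3 σ bonds, plus one π bond — 3 electron domains, sp2.

sp^2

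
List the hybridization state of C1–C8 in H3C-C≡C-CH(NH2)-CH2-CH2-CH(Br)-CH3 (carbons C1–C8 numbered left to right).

C1 sp3, C2 sp, C3 sp, C4 sp3, C5 sp3, C6 sp3, C7 sp3, C8 sp3

C1: 4 σ bonds — 4 electron domains, sp3.
C2 has 2 σ bonds, plus two π bonds: steric number 2 → sp.
C3 — 2 σ bonds, plus two π bonds. Steric number 2, so sp.
C4: 4 σ bonds; 4 regions of electron density → sp3.
C5 is sp3: 4 σ bonds, 4 electron-density regions.
C6 has 4 σ bonds: steric number 4 → sp3.
C7 has 4 σ bonds: steric number 4 → sp3.
C8 has 4 σ bonds: steric number 4 → sp3.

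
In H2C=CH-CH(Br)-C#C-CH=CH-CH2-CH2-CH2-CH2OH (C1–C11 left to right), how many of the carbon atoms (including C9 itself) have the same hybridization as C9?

5

C9 is sp3 (only σ bonds).
C1: sp2
C2: sp2
C3: sp3 ✓
C4: sp
C5: sp
C6: sp2
C7: sp2
C8: sp3 ✓
C9: sp3 ✓
C10: sp3 ✓
C11: sp3 ✓
5 carbons are sp3.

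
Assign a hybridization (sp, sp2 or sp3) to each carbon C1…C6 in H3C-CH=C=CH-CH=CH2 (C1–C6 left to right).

C1 carries 4 σ bonds, giving a steric number of 4, so it is sp3.
C2 has 3 σ bonds, plus one π bond: steric number 3 → sp2.
C3 has 2 σ bonds, plus two π bonds: steric number 2 → sp.
C4 carries 3 σ bonds, plus one π bond, giving a steric number of 3, so it is sp2.
C5 (3 σ bonds, plus one π bond) has steric number 3: sp2.
C6 has 3 σ bonds, plus one π bond: steric number 3 → sp2.

C1 sp3, C2 sp2, C3 sp, C4 sp2, C5 sp2, C6 sp2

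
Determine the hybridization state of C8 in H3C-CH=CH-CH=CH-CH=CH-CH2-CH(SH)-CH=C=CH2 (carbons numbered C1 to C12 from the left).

C8 is sp3: 4 σ bonds, 4 electron-density regions.

sp³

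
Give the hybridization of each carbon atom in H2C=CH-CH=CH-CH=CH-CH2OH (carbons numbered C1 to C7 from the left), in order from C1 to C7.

C1 sp2, C2 sp2, C3 sp2, C4 sp2, C5 sp2, C6 sp2, C7 sp3

C1: 3 σ bonds, plus one π bond; 3 regions of electron density → sp2.
C2 — 3 σ bonds, plus one π bond. Steric number 3, so sp2.
C3 — 3 σ bonds, plus one π bond. Steric number 3, so sp2.
C4: 3 σ bonds, plus one π bond; 3 regions of electron density → sp2.
C5 — 3 σ bonds, plus one π bond. Steric number 3, so sp2.
C6 (3 σ bonds, plus one π bond) has steric number 3: sp2.
C7 has 4 σ bonds: steric number 4 → sp3.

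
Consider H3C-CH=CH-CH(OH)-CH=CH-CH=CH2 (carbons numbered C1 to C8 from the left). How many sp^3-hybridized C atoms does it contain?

C1: sp3 ✓
C2: sp2
C3: sp2
C4: sp3 ✓
C5: sp2
C6: sp2
C7: sp2
C8: sp2
C1, C4 → 2 sp3 carbons.

2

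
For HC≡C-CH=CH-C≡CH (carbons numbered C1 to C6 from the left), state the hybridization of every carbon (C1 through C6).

C1 sp, C2 sp, C3 sp2, C4 sp2, C5 sp, C6 sp

C1 is sp: 2 σ bonds, plus two π bonds, 2 electron-density regions.
C2 (2 σ bonds, plus two π bonds) has steric number 2: sp.
C3 has 3 σ bonds, plus one π bond: steric number 3 → sp2.
C4 — 3 σ bonds, plus one π bond. Steric number 3, so sp2.
C5 (2 σ bonds, plus two π bonds) has steric number 2: sp.
C6 has 2 σ bonds, plus two π bonds: steric number 2 → sp.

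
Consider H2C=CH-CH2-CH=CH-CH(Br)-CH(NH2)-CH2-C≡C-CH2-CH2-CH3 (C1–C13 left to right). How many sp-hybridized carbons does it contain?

C1: sp2
C2: sp2
C3: sp3
C4: sp2
C5: sp2
C6: sp3
C7: sp3
C8: sp3
C9: sp ✓
C10: sp ✓
C11: sp3
C12: sp3
C13: sp3
C9, C10 → 2 sp carbons.

2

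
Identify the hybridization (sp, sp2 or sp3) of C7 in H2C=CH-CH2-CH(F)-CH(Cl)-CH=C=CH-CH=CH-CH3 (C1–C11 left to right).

sp

C7 carries 2 σ bonds, plus two π bonds, giving a steric number of 2, so it is sp.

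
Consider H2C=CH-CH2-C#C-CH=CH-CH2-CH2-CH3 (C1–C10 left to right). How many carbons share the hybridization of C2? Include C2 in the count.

C2 is sp2 (one π bond).
C1: sp2 ✓
C2: sp2 ✓
C3: sp3
C4: sp
C5: sp
C6: sp2 ✓
C7: sp2 ✓
C8: sp3
C9: sp3
C10: sp3
4 carbons are sp2.

4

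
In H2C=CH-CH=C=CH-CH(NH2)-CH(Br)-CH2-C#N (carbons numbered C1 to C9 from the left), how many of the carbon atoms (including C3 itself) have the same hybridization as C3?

C3 is sp2 (one π bond).
C1: sp2 ✓
C2: sp2 ✓
C3: sp2 ✓
C4: sp
C5: sp2 ✓
C6: sp3
C7: sp3
C8: sp3
C9: sp
4 carbons are sp2.

4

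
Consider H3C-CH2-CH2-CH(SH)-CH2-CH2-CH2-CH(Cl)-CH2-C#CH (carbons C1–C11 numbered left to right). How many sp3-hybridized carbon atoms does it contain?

C1: sp3 ✓
C2: sp3 ✓
C3: sp3 ✓
C4: sp3 ✓
C5: sp3 ✓
C6: sp3 ✓
C7: sp3 ✓
C8: sp3 ✓
C9: sp3 ✓
C10: sp
C11: sp
C1, C2, C3, C4, C5, C6, C7, C8, C9 → 9 sp3 carbons.

9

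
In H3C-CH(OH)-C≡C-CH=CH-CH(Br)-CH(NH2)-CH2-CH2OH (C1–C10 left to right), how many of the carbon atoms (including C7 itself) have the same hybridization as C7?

C7 is sp3 (only σ bonds).
C1: sp3 ✓
C2: sp3 ✓
C3: sp
C4: sp
C5: sp2
C6: sp2
C7: sp3 ✓
C8: sp3 ✓
C9: sp3 ✓
C10: sp3 ✓
6 carbons are sp3.

6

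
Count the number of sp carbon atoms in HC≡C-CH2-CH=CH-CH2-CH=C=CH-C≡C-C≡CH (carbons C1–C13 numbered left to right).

7

C1: sp ✓
C2: sp ✓
C3: sp3
C4: sp2
C5: sp2
C6: sp3
C7: sp2
C8: sp ✓
C9: sp2
C10: sp ✓
C11: sp ✓
C12: sp ✓
C13: sp ✓
C1, C2, C8, C10, C11, C12, C13 → 7 sp carbons.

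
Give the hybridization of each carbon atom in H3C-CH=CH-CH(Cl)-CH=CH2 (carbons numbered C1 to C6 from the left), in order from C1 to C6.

C1 sp3, C2 sp2, C3 sp2, C4 sp3, C5 sp2, C6 sp2

C1 — 4 σ bonds. Steric number 4, so sp3.
C2: 3 σ bonds, plus one π bond; 3 regions of electron density → sp2.
C3: 3 σ bonds, plus one π bond; 3 regions of electron density → sp2.
C4 is sp3: 4 σ bonds, 4 electron-density regions.
C5: 3 σ bonds, plus one π bond — 3 electron domains, sp2.
C6: 3 σ bonds, plus one π bond; 3 regions of electron density → sp2.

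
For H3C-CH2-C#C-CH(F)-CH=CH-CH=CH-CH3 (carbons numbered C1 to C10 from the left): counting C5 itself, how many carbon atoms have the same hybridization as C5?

4

C5 is sp3 (only σ bonds).
C1: sp3 ✓
C2: sp3 ✓
C3: sp
C4: sp
C5: sp3 ✓
C6: sp2
C7: sp2
C8: sp2
C9: sp2
C10: sp3 ✓
4 carbons are sp3.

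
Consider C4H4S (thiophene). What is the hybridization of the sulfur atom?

Analogous to furan: one S lone pair in the aromatic π system, S is sp2.

sp²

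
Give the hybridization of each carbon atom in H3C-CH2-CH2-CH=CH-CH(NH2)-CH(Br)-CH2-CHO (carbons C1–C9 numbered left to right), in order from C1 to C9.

C1 carries 4 σ bonds, giving a steric number of 4, so it is sp3.
C2 is sp3: 4 σ bonds, 4 electron-density regions.
C3 — 4 σ bonds. Steric number 4, so sp3.
C4: 3 σ bonds, plus one π bond; 3 regions of electron density → sp2.
C5: 3 σ bonds, plus one π bond — 3 electron domains, sp2.
C6 (4 σ bonds) has steric number 4: sp3.
C7 — 4 σ bonds. Steric number 4, so sp3.
C8 — 4 σ bonds. Steric number 4, so sp3.
C9: 3 σ bonds, plus one π bond; 3 regions of electron density → sp2.

C1 sp3, C2 sp3, C3 sp3, C4 sp2, C5 sp2, C6 sp3, C7 sp3, C8 sp3, C9 sp2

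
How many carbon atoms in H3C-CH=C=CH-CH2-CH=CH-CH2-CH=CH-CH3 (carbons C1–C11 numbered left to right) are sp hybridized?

1

C1: sp3
C2: sp2
C3: sp ✓
C4: sp2
C5: sp3
C6: sp2
C7: sp2
C8: sp3
C9: sp2
C10: sp2
C11: sp3
C3 → 1 sp carbon.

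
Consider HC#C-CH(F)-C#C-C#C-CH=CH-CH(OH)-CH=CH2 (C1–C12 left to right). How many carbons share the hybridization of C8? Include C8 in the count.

4

C8 is sp2 (one π bond).
C1: sp
C2: sp
C3: sp3
C4: sp
C5: sp
C6: sp
C7: sp
C8: sp2 ✓
C9: sp2 ✓
C10: sp3
C11: sp2 ✓
C12: sp2 ✓
4 carbons are sp2.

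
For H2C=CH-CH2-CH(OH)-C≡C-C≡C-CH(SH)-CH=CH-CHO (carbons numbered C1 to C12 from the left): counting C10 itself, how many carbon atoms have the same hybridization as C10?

C10 is sp2 (one π bond).
C1: sp2 ✓
C2: sp2 ✓
C3: sp3
C4: sp3
C5: sp
C6: sp
C7: sp
C8: sp
C9: sp3
C10: sp2 ✓
C11: sp2 ✓
C12: sp2 ✓
5 carbons are sp2.

5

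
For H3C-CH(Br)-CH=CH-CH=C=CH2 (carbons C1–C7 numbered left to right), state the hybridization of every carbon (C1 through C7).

C1 has 4 σ bonds: steric number 4 → sp3.
C2 (4 σ bonds) has steric number 4: sp3.
C3: 3 σ bonds, plus one π bond — 3 electron domains, sp2.
C4 has 3 σ bonds, plus one π bond: steric number 3 → sp2.
C5 has 3 σ bonds, plus one π bond: steric number 3 → sp2.
C6: 2 σ bonds, plus two π bonds; 2 regions of electron density → sp.
C7: 3 σ bonds, plus one π bond — 3 electron domains, sp2.

C1 sp3, C2 sp3, C3 sp2, C4 sp2, C5 sp2, C6 sp, C7 sp2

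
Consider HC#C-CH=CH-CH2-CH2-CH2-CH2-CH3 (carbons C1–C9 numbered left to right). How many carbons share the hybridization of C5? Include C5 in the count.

C5 is sp3 (only σ bonds).
C1: sp
C2: sp
C3: sp2
C4: sp2
C5: sp3 ✓
C6: sp3 ✓
C7: sp3 ✓
C8: sp3 ✓
C9: sp3 ✓
5 carbons are sp3.

5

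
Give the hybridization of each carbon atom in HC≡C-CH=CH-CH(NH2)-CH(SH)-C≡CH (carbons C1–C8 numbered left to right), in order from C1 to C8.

C1 (2 σ bonds, plus two π bonds) has steric number 2: sp.
C2 has 2 σ bonds, plus two π bonds: steric number 2 → sp.
C3 (3 σ bonds, plus one π bond) has steric number 3: sp2.
C4 — 3 σ bonds, plus one π bond. Steric number 3, so sp2.
C5: 4 σ bonds; 4 regions of electron density → sp3.
C6 carries 4 σ bonds, giving a steric number of 4, so it is sp3.
C7: 2 σ bonds, plus two π bonds; 2 regions of electron density → sp.
C8 — 2 σ bonds, plus two π bonds. Steric number 2, so sp.

C1 sp, C2 sp, C3 sp2, C4 sp2, C5 sp3, C6 sp3, C7 sp, C8 sp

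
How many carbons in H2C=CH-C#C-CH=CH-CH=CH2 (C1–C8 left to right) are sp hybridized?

2

C1: sp2
C2: sp2
C3: sp ✓
C4: sp ✓
C5: sp2
C6: sp2
C7: sp2
C8: sp2
C3, C4 → 2 sp carbons.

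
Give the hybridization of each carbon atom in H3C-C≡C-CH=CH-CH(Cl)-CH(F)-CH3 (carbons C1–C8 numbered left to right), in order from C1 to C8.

C1 carries 4 σ bonds, giving a steric number of 4, so it is sp3.
C2: 2 σ bonds, plus two π bonds; 2 regions of electron density → sp.
C3 is sp: 2 σ bonds, plus two π bonds, 2 electron-density regions.
C4 is sp2: 3 σ bonds, plus one π bond, 3 electron-density regions.
C5 carries 3 σ bonds, plus one π bond, giving a steric number of 3, so it is sp2.
C6 (4 σ bonds) has steric number 4: sp3.
C7 — 4 σ bonds. Steric number 4, so sp3.
C8 — 4 σ bonds. Steric number 4, so sp3.

C1 sp3, C2 sp, C3 sp, C4 sp2, C5 sp2, C6 sp3, C7 sp3, C8 sp3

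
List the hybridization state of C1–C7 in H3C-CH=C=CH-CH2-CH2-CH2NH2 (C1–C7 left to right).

C1 sp3, C2 sp2, C3 sp, C4 sp2, C5 sp3, C6 sp3, C7 sp3

C1 (4 σ bonds) has steric number 4: sp3.
C2 — 3 σ bonds, plus one π bond. Steric number 3, so sp2.
C3 carries 2 σ bonds, plus two π bonds, giving a steric number of 2, so it is sp.
C4: 3 σ bonds, plus one π bond; 3 regions of electron density → sp2.
C5 (4 σ bonds) has steric number 4: sp3.
C6: 4 σ bonds — 4 electron domains, sp3.
C7 has 4 σ bonds: steric number 4 → sp3.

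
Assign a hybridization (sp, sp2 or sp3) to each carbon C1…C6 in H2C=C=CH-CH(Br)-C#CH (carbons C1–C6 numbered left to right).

C1 (3 σ bonds, plus one π bond) has steric number 3: sp2.
C2 — 2 σ bonds, plus two π bonds. Steric number 2, so sp.
C3: 3 σ bonds, plus one π bond; 3 regions of electron density → sp2.
C4 (4 σ bonds) has steric number 4: sp3.
C5 (2 σ bonds, plus two π bonds) has steric number 2: sp.
C6: 2 σ bonds, plus two π bonds — 2 electron domains, sp.

C1 sp2, C2 sp, C3 sp2, C4 sp3, C5 sp, C6 sp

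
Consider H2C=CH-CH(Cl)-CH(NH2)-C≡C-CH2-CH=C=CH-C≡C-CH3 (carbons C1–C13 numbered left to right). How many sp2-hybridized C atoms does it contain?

4

C1: sp2 ✓
C2: sp2 ✓
C3: sp3
C4: sp3
C5: sp
C6: sp
C7: sp3
C8: sp2 ✓
C9: sp
C10: sp2 ✓
C11: sp
C12: sp
C13: sp3
C1, C2, C8, C10 → 4 sp2 carbons.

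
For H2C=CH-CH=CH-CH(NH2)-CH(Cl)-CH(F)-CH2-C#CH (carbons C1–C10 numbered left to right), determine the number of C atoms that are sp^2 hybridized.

4

C1: sp2 ✓
C2: sp2 ✓
C3: sp2 ✓
C4: sp2 ✓
C5: sp3
C6: sp3
C7: sp3
C8: sp3
C9: sp
C10: sp
C1, C2, C3, C4 → 4 sp2 carbons.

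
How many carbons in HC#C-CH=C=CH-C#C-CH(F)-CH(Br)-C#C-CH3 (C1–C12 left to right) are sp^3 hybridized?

3

C1: sp
C2: sp
C3: sp2
C4: sp
C5: sp2
C6: sp
C7: sp
C8: sp3 ✓
C9: sp3 ✓
C10: sp
C11: sp
C12: sp3 ✓
C8, C9, C12 → 3 sp3 carbons.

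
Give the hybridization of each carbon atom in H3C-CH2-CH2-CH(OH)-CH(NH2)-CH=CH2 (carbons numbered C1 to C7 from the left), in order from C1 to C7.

C1 sp3, C2 sp3, C3 sp3, C4 sp3, C5 sp3, C6 sp2, C7 sp2

C1 (4 σ bonds) has steric number 4: sp3.
C2 carries 4 σ bonds, giving a steric number of 4, so it is sp3.
C3: 4 σ bonds — 4 electron domains, sp3.
C4: 4 σ bonds; 4 regions of electron density → sp3.
C5 has 4 σ bonds: steric number 4 → sp3.
C6: 3 σ bonds, plus one π bond; 3 regions of electron density → sp2.
C7: 3 σ bonds, plus one π bond — 3 electron domains, sp2.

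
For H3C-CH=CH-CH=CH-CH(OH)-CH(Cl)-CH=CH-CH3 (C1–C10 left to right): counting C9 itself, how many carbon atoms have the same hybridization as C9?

C9 is sp2 (one π bond).
C1: sp3
C2: sp2 ✓
C3: sp2 ✓
C4: sp2 ✓
C5: sp2 ✓
C6: sp3
C7: sp3
C8: sp2 ✓
C9: sp2 ✓
C10: sp3
6 carbons are sp2.

6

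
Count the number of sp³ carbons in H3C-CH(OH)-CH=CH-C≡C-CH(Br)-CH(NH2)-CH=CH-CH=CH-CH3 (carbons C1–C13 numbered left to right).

C1: sp3 ✓
C2: sp3 ✓
C3: sp2
C4: sp2
C5: sp
C6: sp
C7: sp3 ✓
C8: sp3 ✓
C9: sp2
C10: sp2
C11: sp2
C12: sp2
C13: sp3 ✓
C1, C2, C7, C8, C13 → 5 sp3 carbons.

5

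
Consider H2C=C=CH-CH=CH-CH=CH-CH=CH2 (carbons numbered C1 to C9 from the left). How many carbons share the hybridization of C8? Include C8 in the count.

8

C8 is sp2 (one π bond).
C1: sp2 ✓
C2: sp
C3: sp2 ✓
C4: sp2 ✓
C5: sp2 ✓
C6: sp2 ✓
C7: sp2 ✓
C8: sp2 ✓
C9: sp2 ✓
8 carbons are sp2.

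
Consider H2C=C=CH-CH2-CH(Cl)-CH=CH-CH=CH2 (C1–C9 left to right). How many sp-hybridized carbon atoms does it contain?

1

C1: sp2
C2: sp ✓
C3: sp2
C4: sp3
C5: sp3
C6: sp2
C7: sp2
C8: sp2
C9: sp2
C2 → 1 sp carbon.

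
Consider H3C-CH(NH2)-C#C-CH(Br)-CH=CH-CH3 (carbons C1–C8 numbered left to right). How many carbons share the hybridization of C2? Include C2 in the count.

4

C2 is sp3 (only σ bonds).
C1: sp3 ✓
C2: sp3 ✓
C3: sp
C4: sp
C5: sp3 ✓
C6: sp2
C7: sp2
C8: sp3 ✓
4 carbons are sp3.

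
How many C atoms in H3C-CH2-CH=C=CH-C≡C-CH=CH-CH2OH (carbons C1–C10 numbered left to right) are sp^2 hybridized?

4

C1: sp3
C2: sp3
C3: sp2 ✓
C4: sp
C5: sp2 ✓
C6: sp
C7: sp
C8: sp2 ✓
C9: sp2 ✓
C10: sp3
C3, C5, C8, C9 → 4 sp2 carbons.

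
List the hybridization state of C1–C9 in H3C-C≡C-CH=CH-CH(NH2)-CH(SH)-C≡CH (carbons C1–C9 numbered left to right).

C1 carries 4 σ bonds, giving a steric number of 4, so it is sp3.
C2 (2 σ bonds, plus two π bonds) has steric number 2: sp.
C3 carries 2 σ bonds, plus two π bonds, giving a steric number of 2, so it is sp.
C4 is sp2: 3 σ bonds, plus one π bond, 3 electron-density regions.
C5: 3 σ bonds, plus one π bond — 3 electron domains, sp2.
C6 carries 4 σ bonds, giving a steric number of 4, so it is sp3.
C7: 4 σ bonds — 4 electron domains, sp3.
C8: 2 σ bonds, plus two π bonds; 2 regions of electron density → sp.
C9: 2 σ bonds, plus two π bonds — 2 electron domains, sp.

C1 sp3, C2 sp, C3 sp, C4 sp2, C5 sp2, C6 sp3, C7 sp3, C8 sp, C9 sp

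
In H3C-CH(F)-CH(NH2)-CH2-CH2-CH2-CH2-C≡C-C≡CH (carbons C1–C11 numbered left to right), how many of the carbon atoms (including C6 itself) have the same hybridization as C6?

C6 is sp3 (only σ bonds).
C1: sp3 ✓
C2: sp3 ✓
C3: sp3 ✓
C4: sp3 ✓
C5: sp3 ✓
C6: sp3 ✓
C7: sp3 ✓
C8: sp
C9: sp
C10: sp
C11: sp
7 carbons are sp3.

7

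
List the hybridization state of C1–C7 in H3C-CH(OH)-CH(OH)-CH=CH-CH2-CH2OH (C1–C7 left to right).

C1 — 4 σ bonds. Steric number 4, so sp3.
C2 carries 4 σ bonds, giving a steric number of 4, so it is sp3.
C3: 4 σ bonds — 4 electron domains, sp3.
C4 — 3 σ bonds, plus one π bond. Steric number 3, so sp2.
C5 is sp2: 3 σ bonds, plus one π bond, 3 electron-density regions.
C6 has 4 σ bonds: steric number 4 → sp3.
C7 — 4 σ bonds. Steric number 4, so sp3.

C1 sp3, C2 sp3, C3 sp3, C4 sp2, C5 sp2, C6 sp3, C7 sp3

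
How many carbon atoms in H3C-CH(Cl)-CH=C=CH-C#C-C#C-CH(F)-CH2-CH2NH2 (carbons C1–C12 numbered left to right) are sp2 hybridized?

2

C1: sp3
C2: sp3
C3: sp2 ✓
C4: sp
C5: sp2 ✓
C6: sp
C7: sp
C8: sp
C9: sp
C10: sp3
C11: sp3
C12: sp3
C3, C5 → 2 sp2 carbons.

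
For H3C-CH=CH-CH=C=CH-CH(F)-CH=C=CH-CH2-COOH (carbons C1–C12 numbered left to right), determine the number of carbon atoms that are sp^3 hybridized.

C1: sp3 ✓
C2: sp2
C3: sp2
C4: sp2
C5: sp
C6: sp2
C7: sp3 ✓
C8: sp2
C9: sp
C10: sp2
C11: sp3 ✓
C12: sp2
C1, C7, C11 → 3 sp3 carbons.

3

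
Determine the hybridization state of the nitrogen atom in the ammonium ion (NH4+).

Four σ bonds, no lone pair → sp3, tetrahedral.

sp3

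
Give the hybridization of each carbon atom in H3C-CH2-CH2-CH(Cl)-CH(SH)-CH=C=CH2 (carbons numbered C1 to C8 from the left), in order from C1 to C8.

C1 sp3, C2 sp3, C3 sp3, C4 sp3, C5 sp3, C6 sp2, C7 sp, C8 sp2

C1 has 4 σ bonds: steric number 4 → sp3.
C2 (4 σ bonds) has steric number 4: sp3.
C3 — 4 σ bonds. Steric number 4, so sp3.
C4: 4 σ bonds — 4 electron domains, sp3.
C5: 4 σ bonds; 4 regions of electron density → sp3.
C6: 3 σ bonds, plus one π bond; 3 regions of electron density → sp2.
C7 is sp: 2 σ bonds, plus two π bonds, 2 electron-density regions.
C8 — 3 σ bonds, plus one π bond. Steric number 3, so sp2.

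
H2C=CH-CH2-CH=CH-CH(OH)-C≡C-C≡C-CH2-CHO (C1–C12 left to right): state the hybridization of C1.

C1 has 3 σ bonds, plus one π bond: steric number 3 → sp2.

sp^2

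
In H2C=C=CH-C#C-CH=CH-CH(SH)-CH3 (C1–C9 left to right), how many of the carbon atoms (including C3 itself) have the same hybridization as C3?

4

C3 is sp2 (one π bond).
C1: sp2 ✓
C2: sp
C3: sp2 ✓
C4: sp
C5: sp
C6: sp2 ✓
C7: sp2 ✓
C8: sp3
C9: sp3
4 carbons are sp2.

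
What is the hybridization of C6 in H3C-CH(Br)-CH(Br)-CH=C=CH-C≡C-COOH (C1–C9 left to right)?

C6 — 3 σ bonds, plus one π bond. Steric number 3, so sp2.

sp^2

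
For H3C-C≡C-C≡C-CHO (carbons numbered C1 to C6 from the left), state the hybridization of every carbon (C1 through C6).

C1 sp3, C2 sp, C3 sp, C4 sp, C5 sp, C6 sp2

C1 — 4 σ bonds. Steric number 4, so sp3.
C2 carries 2 σ bonds, plus two π bonds, giving a steric number of 2, so it is sp.
C3 has 2 σ bonds, plus two π bonds: steric number 2 → sp.
C4 carries 2 σ bonds, plus two π bonds, giving a steric number of 2, so it is sp.
C5: 2 σ bonds, plus two π bonds; 2 regions of electron density → sp.
C6: 3 σ bonds, plus one π bond — 3 electron domains, sp2.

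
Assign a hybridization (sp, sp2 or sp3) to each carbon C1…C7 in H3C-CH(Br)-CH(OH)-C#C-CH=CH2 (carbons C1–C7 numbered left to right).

C1 (4 σ bonds) has steric number 4: sp3.
C2 is sp3: 4 σ bonds, 4 electron-density regions.
C3 (4 σ bonds) has steric number 4: sp3.
C4 — 2 σ bonds, plus two π bonds. Steric number 2, so sp.
C5: 2 σ bonds, plus two π bonds; 2 regions of electron density → sp.
C6 is sp2: 3 σ bonds, plus one π bond, 3 electron-density regions.
C7 carries 3 σ bonds, plus one π bond, giving a steric number of 3, so it is sp2.

C1 sp3, C2 sp3, C3 sp3, C4 sp, C5 sp, C6 sp2, C7 sp2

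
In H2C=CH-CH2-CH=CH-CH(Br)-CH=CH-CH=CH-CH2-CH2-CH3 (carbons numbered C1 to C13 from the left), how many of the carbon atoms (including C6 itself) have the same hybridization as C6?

5

C6 is sp3 (only σ bonds).
C1: sp2
C2: sp2
C3: sp3 ✓
C4: sp2
C5: sp2
C6: sp3 ✓
C7: sp2
C8: sp2
C9: sp2
C10: sp2
C11: sp3 ✓
C12: sp3 ✓
C13: sp3 ✓
5 carbons are sp3.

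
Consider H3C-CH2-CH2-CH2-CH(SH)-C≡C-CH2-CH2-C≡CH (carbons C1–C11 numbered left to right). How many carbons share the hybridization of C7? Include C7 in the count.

4

C7 is sp (two π bonds).
C1: sp3
C2: sp3
C3: sp3
C4: sp3
C5: sp3
C6: sp ✓
C7: sp ✓
C8: sp3
C9: sp3
C10: sp ✓
C11: sp ✓
4 carbons are sp.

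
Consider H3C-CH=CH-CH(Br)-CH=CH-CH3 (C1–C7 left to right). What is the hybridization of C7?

sp3

C7: 4 σ bonds — 4 electron domains, sp3.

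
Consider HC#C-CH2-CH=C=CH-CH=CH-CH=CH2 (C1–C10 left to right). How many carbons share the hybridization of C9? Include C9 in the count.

C9 is sp2 (one π bond).
C1: sp
C2: sp
C3: sp3
C4: sp2 ✓
C5: sp
C6: sp2 ✓
C7: sp2 ✓
C8: sp2 ✓
C9: sp2 ✓
C10: sp2 ✓
6 carbons are sp2.

6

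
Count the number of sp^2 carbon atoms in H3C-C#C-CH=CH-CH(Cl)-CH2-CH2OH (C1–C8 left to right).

2

C1: sp3
C2: sp
C3: sp
C4: sp2 ✓
C5: sp2 ✓
C6: sp3
C7: sp3
C8: sp3
C4, C5 → 2 sp2 carbons.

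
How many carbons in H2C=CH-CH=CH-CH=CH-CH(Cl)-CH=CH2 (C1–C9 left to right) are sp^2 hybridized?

8

C1: sp2 ✓
C2: sp2 ✓
C3: sp2 ✓
C4: sp2 ✓
C5: sp2 ✓
C6: sp2 ✓
C7: sp3
C8: sp2 ✓
C9: sp2 ✓
C1, C2, C3, C4, C5, C6, C8, C9 → 8 sp2 carbons.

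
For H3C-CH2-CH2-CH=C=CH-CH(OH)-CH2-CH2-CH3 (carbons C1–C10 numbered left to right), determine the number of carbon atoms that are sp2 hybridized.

2

C1: sp3
C2: sp3
C3: sp3
C4: sp2 ✓
C5: sp
C6: sp2 ✓
C7: sp3
C8: sp3
C9: sp3
C10: sp3
C4, C6 → 2 sp2 carbons.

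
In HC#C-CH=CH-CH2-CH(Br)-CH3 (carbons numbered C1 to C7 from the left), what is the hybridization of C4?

C4 — 3 σ bonds, plus one π bond. Steric number 3, so sp2.

sp²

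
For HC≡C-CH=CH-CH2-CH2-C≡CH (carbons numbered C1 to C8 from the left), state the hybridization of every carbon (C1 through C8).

C1 sp, C2 sp, C3 sp2, C4 sp2, C5 sp3, C6 sp3, C7 sp, C8 sp

C1: 2 σ bonds, plus two π bonds — 2 electron domains, sp.
C2 (2 σ bonds, plus two π bonds) has steric number 2: sp.
C3 — 3 σ bonds, plus one π bond. Steric number 3, so sp2.
C4 (3 σ bonds, plus one π bond) has steric number 3: sp2.
C5 has 4 σ bonds: steric number 4 → sp3.
C6: 4 σ bonds; 4 regions of electron density → sp3.
C7: 2 σ bonds, plus two π bonds — 2 electron domains, sp.
C8 has 2 σ bonds, plus two π bonds: steric number 2 → sp.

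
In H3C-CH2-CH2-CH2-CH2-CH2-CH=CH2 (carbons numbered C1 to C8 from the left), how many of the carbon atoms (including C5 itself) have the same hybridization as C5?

C5 is sp3 (only σ bonds).
C1: sp3 ✓
C2: sp3 ✓
C3: sp3 ✓
C4: sp3 ✓
C5: sp3 ✓
C6: sp3 ✓
C7: sp2
C8: sp2
6 carbons are sp3.

6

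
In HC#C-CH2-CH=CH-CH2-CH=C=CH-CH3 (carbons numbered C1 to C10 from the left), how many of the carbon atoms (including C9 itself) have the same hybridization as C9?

C9 is sp2 (one π bond).
C1: sp
C2: sp
C3: sp3
C4: sp2 ✓
C5: sp2 ✓
C6: sp3
C7: sp2 ✓
C8: sp
C9: sp2 ✓
C10: sp3
4 carbons are sp2.

4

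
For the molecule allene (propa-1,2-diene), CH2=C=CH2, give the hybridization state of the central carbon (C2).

sp

Two σ bonds and two π bonds (one to each neighbour) → sp.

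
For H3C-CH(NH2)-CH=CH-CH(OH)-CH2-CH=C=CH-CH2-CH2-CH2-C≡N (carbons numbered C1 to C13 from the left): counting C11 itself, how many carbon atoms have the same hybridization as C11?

7

C11 is sp3 (only σ bonds).
C1: sp3 ✓
C2: sp3 ✓
C3: sp2
C4: sp2
C5: sp3 ✓
C6: sp3 ✓
C7: sp2
C8: sp
C9: sp2
C10: sp3 ✓
C11: sp3 ✓
C12: sp3 ✓
C13: sp
7 carbons are sp3.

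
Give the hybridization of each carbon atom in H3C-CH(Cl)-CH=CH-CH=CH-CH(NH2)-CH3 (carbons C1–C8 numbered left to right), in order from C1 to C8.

C1 sp3, C2 sp3, C3 sp2, C4 sp2, C5 sp2, C6 sp2, C7 sp3, C8 sp3

C1 is sp3: 4 σ bonds, 4 electron-density regions.
C2 carries 4 σ bonds, giving a steric number of 4, so it is sp3.
C3 has 3 σ bonds, plus one π bond: steric number 3 → sp2.
C4 carries 3 σ bonds, plus one π bond, giving a steric number of 3, so it is sp2.
C5: 3 σ bonds, plus one π bond — 3 electron domains, sp2.
C6: 3 σ bonds, plus one π bond — 3 electron domains, sp2.
C7 — 4 σ bonds. Steric number 4, so sp3.
C8 has 4 σ bonds: steric number 4 → sp3.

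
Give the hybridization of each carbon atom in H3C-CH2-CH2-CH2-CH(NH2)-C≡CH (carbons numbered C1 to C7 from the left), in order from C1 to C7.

C1: 4 σ bonds; 4 regions of electron density → sp3.
C2 carries 4 σ bonds, giving a steric number of 4, so it is sp3.
C3: 4 σ bonds — 4 electron domains, sp3.
C4 has 4 σ bonds: steric number 4 → sp3.
C5: 4 σ bonds; 4 regions of electron density → sp3.
C6: 2 σ bonds, plus two π bonds; 2 regions of electron density → sp.
C7: 2 σ bonds, plus two π bonds — 2 electron domains, sp.

C1 sp3, C2 sp3, C3 sp3, C4 sp3, C5 sp3, C6 sp, C7 sp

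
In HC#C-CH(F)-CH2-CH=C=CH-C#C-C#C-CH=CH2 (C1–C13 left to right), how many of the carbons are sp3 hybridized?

2

C1: sp
C2: sp
C3: sp3 ✓
C4: sp3 ✓
C5: sp2
C6: sp
C7: sp2
C8: sp
C9: sp
C10: sp
C11: sp
C12: sp2
C13: sp2
C3, C4 → 2 sp3 carbons.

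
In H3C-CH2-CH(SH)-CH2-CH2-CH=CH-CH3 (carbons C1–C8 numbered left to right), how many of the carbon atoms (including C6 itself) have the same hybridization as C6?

C6 is sp2 (one π bond).
C1: sp3
C2: sp3
C3: sp3
C4: sp3
C5: sp3
C6: sp2 ✓
C7: sp2 ✓
C8: sp3
2 carbons are sp2.

2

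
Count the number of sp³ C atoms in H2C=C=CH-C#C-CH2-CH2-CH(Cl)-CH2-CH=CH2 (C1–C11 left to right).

C1: sp2
C2: sp
C3: sp2
C4: sp
C5: sp
C6: sp3 ✓
C7: sp3 ✓
C8: sp3 ✓
C9: sp3 ✓
C10: sp2
C11: sp2
C6, C7, C8, C9 → 4 sp3 carbons.

4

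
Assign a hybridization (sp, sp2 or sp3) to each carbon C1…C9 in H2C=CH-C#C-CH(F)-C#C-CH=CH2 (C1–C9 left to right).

C1: 3 σ bonds, plus one π bond; 3 regions of electron density → sp2.
C2 is sp2: 3 σ bonds, plus one π bond, 3 electron-density regions.
C3 — 2 σ bonds, plus two π bonds. Steric number 2, so sp.
C4 has 2 σ bonds, plus two π bonds: steric number 2 → sp.
C5: 4 σ bonds; 4 regions of electron density → sp3.
C6 carries 2 σ bonds, plus two π bonds, giving a steric number of 2, so it is sp.
C7 — 2 σ bonds, plus two π bonds. Steric number 2, so sp.
C8 carries 3 σ bonds, plus one π bond, giving a steric number of 3, so it is sp2.
C9 (3 σ bonds, plus one π bond) has steric number 3: sp2.

C1 sp2, C2 sp2, C3 sp, C4 sp, C5 sp3, C6 sp, C7 sp, C8 sp2, C9 sp2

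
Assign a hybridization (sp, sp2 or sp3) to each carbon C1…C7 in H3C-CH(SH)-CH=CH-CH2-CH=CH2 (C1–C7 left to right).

C1 sp3, C2 sp3, C3 sp2, C4 sp2, C5 sp3, C6 sp2, C7 sp2

C1 — 4 σ bonds. Steric number 4, so sp3.
C2: 4 σ bonds; 4 regions of electron density → sp3.
C3 carries 3 σ bonds, plus one π bond, giving a steric number of 3, so it is sp2.
C4 has 3 σ bonds, plus one π bond: steric number 3 → sp2.
C5 carries 4 σ bonds, giving a steric number of 4, so it is sp3.
C6: 3 σ bonds, plus one π bond; 3 regions of electron density → sp2.
C7: 3 σ bonds, plus one π bond — 3 electron domains, sp2.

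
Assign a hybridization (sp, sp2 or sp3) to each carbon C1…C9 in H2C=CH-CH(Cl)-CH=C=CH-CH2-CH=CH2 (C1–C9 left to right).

C1 sp2, C2 sp2, C3 sp3, C4 sp2, C5 sp, C6 sp2, C7 sp3, C8 sp2, C9 sp2

C1 has 3 σ bonds, plus one π bond: steric number 3 → sp2.
C2 (3 σ bonds, plus one π bond) has steric number 3: sp2.
C3: 4 σ bonds; 4 regions of electron density → sp3.
C4 (3 σ bonds, plus one π bond) has steric number 3: sp2.
C5: 2 σ bonds, plus two π bonds; 2 regions of electron density → sp.
C6 — 3 σ bonds, plus one π bond. Steric number 3, so sp2.
C7 is sp3: 4 σ bonds, 4 electron-density regions.
C8 carries 3 σ bonds, plus one π bond, giving a steric number of 3, so it is sp2.
C9 has 3 σ bonds, plus one π bond: steric number 3 → sp2.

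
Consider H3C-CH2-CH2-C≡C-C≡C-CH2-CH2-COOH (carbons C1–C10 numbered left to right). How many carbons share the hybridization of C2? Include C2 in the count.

5

C2 is sp3 (only σ bonds).
C1: sp3 ✓
C2: sp3 ✓
C3: sp3 ✓
C4: sp
C5: sp
C6: sp
C7: sp
C8: sp3 ✓
C9: sp3 ✓
C10: sp2
5 carbons are sp3.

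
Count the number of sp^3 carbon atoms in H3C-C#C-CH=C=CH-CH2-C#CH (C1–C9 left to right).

C1: sp3 ✓
C2: sp
C3: sp
C4: sp2
C5: sp
C6: sp2
C7: sp3 ✓
C8: sp
C9: sp
C1, C7 → 2 sp3 carbons.

2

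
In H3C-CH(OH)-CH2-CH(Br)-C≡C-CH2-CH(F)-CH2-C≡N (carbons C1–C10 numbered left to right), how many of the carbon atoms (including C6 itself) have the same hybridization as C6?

3

C6 is sp (two π bonds).
C1: sp3
C2: sp3
C3: sp3
C4: sp3
C5: sp ✓
C6: sp ✓
C7: sp3
C8: sp3
C9: sp3
C10: sp ✓
3 carbons are sp.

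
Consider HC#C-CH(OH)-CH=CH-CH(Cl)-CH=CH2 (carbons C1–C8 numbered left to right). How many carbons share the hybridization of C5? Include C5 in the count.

4

C5 is sp2 (one π bond).
C1: sp
C2: sp
C3: sp3
C4: sp2 ✓
C5: sp2 ✓
C6: sp3
C7: sp2 ✓
C8: sp2 ✓
4 carbons are sp2.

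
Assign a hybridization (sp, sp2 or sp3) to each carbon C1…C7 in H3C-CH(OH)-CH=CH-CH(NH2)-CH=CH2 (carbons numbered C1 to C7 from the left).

C1: 4 σ bonds — 4 electron domains, sp3.
C2: 4 σ bonds; 4 regions of electron density → sp3.
C3 (3 σ bonds, plus one π bond) has steric number 3: sp2.
C4 is sp2: 3 σ bonds, plus one π bond, 3 electron-density regions.
C5 has 4 σ bonds: steric number 4 → sp3.
C6 (3 σ bonds, plus one π bond) has steric number 3: sp2.
C7 carries 3 σ bonds, plus one π bond, giving a steric number of 3, so it is sp2.

C1 sp3, C2 sp3, C3 sp2, C4 sp2, C5 sp3, C6 sp2, C7 sp2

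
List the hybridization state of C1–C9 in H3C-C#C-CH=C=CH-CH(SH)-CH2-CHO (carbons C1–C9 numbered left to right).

C1 — 4 σ bonds. Steric number 4, so sp3.
C2: 2 σ bonds, plus two π bonds — 2 electron domains, sp.
C3: 2 σ bonds, plus two π bonds — 2 electron domains, sp.
C4: 3 σ bonds, plus one π bond — 3 electron domains, sp2.
C5 (2 σ bonds, plus two π bonds) has steric number 2: sp.
C6 carries 3 σ bonds, plus one π bond, giving a steric number of 3, so it is sp2.
C7 (4 σ bonds) has steric number 4: sp3.
C8: 4 σ bonds — 4 electron domains, sp3.
C9 is sp2: 3 σ bonds, plus one π bond, 3 electron-density regions.

C1 sp3, C2 sp, C3 sp, C4 sp2, C5 sp, C6 sp2, C7 sp3, C8 sp3, C9 sp2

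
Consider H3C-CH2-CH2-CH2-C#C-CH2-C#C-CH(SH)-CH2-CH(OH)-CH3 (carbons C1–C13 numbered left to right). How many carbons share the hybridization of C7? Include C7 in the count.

C7 is sp3 (only σ bonds).
C1: sp3 ✓
C2: sp3 ✓
C3: sp3 ✓
C4: sp3 ✓
C5: sp
C6: sp
C7: sp3 ✓
C8: sp
C9: sp
C10: sp3 ✓
C11: sp3 ✓
C12: sp3 ✓
C13: sp3 ✓
9 carbons are sp3.

9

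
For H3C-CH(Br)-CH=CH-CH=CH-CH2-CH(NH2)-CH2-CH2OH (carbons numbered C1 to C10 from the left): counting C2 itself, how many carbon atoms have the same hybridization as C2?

6

C2 is sp3 (only σ bonds).
C1: sp3 ✓
C2: sp3 ✓
C3: sp2
C4: sp2
C5: sp2
C6: sp2
C7: sp3 ✓
C8: sp3 ✓
C9: sp3 ✓
C10: sp3 ✓
6 carbons are sp3.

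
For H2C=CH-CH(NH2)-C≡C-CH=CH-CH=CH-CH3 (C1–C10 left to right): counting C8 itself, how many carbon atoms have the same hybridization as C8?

6

C8 is sp2 (one π bond).
C1: sp2 ✓
C2: sp2 ✓
C3: sp3
C4: sp
C5: sp
C6: sp2 ✓
C7: sp2 ✓
C8: sp2 ✓
C9: sp2 ✓
C10: sp3
6 carbons are sp2.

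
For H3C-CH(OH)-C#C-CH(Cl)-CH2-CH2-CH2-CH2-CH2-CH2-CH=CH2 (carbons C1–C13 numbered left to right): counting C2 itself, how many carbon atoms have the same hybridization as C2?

9

C2 is sp3 (only σ bonds).
C1: sp3 ✓
C2: sp3 ✓
C3: sp
C4: sp
C5: sp3 ✓
C6: sp3 ✓
C7: sp3 ✓
C8: sp3 ✓
C9: sp3 ✓
C10: sp3 ✓
C11: sp3 ✓
C12: sp2
C13: sp2
9 carbons are sp3.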